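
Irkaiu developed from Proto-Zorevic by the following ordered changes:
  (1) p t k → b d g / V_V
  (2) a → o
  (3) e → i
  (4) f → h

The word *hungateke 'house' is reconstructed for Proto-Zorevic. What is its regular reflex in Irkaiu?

hungodigi

Irkaiu: *hungateke > hungadege > hungodege > hungodigi  (by intervocalic voicing, vowel merger, vowel merger)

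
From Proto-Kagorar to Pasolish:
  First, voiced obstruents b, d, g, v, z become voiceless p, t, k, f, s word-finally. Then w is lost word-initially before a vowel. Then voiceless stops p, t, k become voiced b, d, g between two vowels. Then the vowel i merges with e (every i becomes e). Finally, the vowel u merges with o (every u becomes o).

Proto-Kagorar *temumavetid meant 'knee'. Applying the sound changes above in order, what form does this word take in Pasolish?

temomavedet

Pasolish: *temumavetid
  temumavetid → temumavetit   [final devoicing]
  temumavetit (rule 2 does not apply)
  temumavetit → temumavedit   [intervocalic voicing]
  temumavedit → temumavedet   [vowel merger]
  temumavedet → temomavedet   [vowel merger]
  giving Pasolish temomavedet.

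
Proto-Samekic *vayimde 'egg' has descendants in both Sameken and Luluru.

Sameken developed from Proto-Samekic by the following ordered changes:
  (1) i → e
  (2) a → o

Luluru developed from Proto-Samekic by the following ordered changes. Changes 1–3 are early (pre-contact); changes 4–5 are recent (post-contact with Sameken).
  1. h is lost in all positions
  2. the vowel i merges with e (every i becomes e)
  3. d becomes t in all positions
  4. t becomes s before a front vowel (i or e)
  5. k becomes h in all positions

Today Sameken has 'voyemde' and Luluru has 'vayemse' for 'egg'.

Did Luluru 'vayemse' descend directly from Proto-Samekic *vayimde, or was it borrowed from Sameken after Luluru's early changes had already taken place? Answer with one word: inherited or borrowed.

inherited

If inherited, *vayimde would pass through all of Luluru's changes:
Luluru: *vayimde > vayemde > vayemte > vayemse  (by vowel merger, unconditioned shift, palatalisation)
If borrowed from Sameken 'voyemde' after the early changes, it would undergo only the recent ones:
  rule 4 (palatalisation): no change (voyemde)
  rule 5 (unconditioned shift): no change (voyemde)
  ⇒ as a loan: voyemde
Luluru 'vayemse' matches the inherited outcome exactly, so it is an inherited cognate, not a loan.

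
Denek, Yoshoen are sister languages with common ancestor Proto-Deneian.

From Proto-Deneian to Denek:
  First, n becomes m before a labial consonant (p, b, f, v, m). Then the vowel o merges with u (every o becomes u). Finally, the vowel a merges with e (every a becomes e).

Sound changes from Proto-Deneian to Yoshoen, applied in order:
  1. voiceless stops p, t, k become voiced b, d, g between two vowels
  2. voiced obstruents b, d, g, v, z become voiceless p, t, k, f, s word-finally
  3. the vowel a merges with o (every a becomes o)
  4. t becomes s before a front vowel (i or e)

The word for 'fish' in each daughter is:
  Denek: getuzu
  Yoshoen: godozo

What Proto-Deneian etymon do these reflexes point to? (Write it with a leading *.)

*gatozo

Position 2: Denek has e, Yoshoen has o. Taking the neighbouring segments as reconstructed: Denek e could go back to *a or *e; Yoshoen o could go back to *a or *o — the one source consistent with every daughter is *a.
Position 6: Denek has u, Yoshoen has o. Taking the neighbouring segments as reconstructed: Denek u could go back to *o or *u; Yoshoen o could go back to *a or *o — the one source consistent with every daughter is *o.
Position 4: Denek has u, Yoshoen has o. Taking the neighbouring segments as reconstructed: Denek u could go back to *o or *u; Yoshoen o could go back to *a or *o — the one source consistent with every daughter is *o.
This points to *gatozo. Verify forward in each daughter:
Denek: *gatozo
  gatozo (rule 1 does not apply)
  gatozo → gatuzu   [vowel merger]
  gatuzu → getuzu   [vowel merger]
  giving Denek getuzu.
Yoshoen: start from *gatozo.
  rule 1 (intervocalic voicing): gatozo → gadozo
  rule 2: no change — gadozo
  rule 3 (vowel merger): gadozo → godozo
  rule 4: no change — godozo
  ⇒ Yoshoen godozo
Only *gatozo yields all of Denek getuzu, Yoshoen godozo.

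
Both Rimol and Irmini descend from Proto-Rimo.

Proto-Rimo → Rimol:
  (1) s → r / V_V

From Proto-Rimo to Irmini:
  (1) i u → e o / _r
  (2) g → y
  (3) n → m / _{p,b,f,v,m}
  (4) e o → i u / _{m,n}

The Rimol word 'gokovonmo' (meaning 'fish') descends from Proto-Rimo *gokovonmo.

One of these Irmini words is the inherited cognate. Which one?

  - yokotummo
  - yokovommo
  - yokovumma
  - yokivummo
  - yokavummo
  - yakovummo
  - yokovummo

yokovummo

Irmini: *gokovonmo
  gokovonmo (rule 1 does not apply)
  gokovonmo → yokovonmo   [unconditioned shift]
  yokovonmo → yokovommo   [nasal place assimilation]
  yokovommo → yokovummo   [pre-nasal raising]
  giving Irmini yokovummo.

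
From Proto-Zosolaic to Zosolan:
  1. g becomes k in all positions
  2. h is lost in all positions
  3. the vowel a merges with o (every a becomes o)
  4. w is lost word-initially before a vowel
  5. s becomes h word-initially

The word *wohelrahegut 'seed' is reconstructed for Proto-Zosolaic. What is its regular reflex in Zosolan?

oelroekut

Zosolan: *wohelrahegut
  wohelrahegut → wohelrahekut   [unconditioned shift]
  wohelrahekut → woelraekut   [h-loss]
  woelraekut → woelroekut   [vowel merger]
  woelroekut → oelroekut   [glide loss]
  oelroekut (rule 5 does not apply)
  giving Zosolan oelroekut.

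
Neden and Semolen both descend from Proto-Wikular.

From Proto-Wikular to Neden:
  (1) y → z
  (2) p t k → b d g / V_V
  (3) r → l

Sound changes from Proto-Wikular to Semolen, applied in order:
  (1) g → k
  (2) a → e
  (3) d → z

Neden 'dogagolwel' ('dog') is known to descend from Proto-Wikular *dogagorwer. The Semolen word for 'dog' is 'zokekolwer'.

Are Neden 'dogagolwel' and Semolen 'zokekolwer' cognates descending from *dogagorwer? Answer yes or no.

no

Derive the expected Semolen reflex of *dogagorwer:
Semolen: start from *dogagorwer.
  rule 1 (unconditioned shift): dogagorwer → dokakorwer
  rule 2 (vowel merger): dokakorwer → dokekorwer
  rule 3 (unconditioned shift): dokekorwer → zokekorwer
  ⇒ Semolen zokekorwer
The regular Semolen reflex would be 'zokekorwer', but the attested form is 'zokekolwer'. The correspondence is irregular, so they are not cognates (the Semolen form has a different source).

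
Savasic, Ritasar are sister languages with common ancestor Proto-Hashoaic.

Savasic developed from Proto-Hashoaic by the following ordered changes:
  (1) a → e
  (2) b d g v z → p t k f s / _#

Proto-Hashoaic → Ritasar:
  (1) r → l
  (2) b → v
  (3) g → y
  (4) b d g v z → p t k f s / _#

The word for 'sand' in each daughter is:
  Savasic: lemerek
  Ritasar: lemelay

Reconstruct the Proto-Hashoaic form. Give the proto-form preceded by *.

*lemerag

Position 5: Savasic has r, Ritasar has l. Savasic preserves r here (none of its changes turn any other segment into r), so the proto-segment is *r.
Position 7: Savasic has k, Ritasar has y. Taking the neighbouring segments as reconstructed: Savasic k could go back to *k or *g; Ritasar y could go back to *g or *y — the one source consistent with every daughter is *g.
Position 6: Savasic has e, Ritasar has a. Ritasar preserves a here (none of its changes turn any other segment into a), so the proto-segment is *a.
The remaining positions agree across the daughters. Check the candidate against every language:
Savasic: *lemerag > lemereg > lemerek  (by vowel merger, final devoicing)
Ritasar: start from *lemerag.
  rule 1 (unconditioned shift): lemerag → lemelag
  rule 2: no change — lemelag
  rule 3 (unconditioned shift): lemelag → lemelay
  rule 4: no change — lemelay
  ⇒ Ritasar lemelay
No other proto-form is consistent with every reflex, so the reconstruction is *lemerag.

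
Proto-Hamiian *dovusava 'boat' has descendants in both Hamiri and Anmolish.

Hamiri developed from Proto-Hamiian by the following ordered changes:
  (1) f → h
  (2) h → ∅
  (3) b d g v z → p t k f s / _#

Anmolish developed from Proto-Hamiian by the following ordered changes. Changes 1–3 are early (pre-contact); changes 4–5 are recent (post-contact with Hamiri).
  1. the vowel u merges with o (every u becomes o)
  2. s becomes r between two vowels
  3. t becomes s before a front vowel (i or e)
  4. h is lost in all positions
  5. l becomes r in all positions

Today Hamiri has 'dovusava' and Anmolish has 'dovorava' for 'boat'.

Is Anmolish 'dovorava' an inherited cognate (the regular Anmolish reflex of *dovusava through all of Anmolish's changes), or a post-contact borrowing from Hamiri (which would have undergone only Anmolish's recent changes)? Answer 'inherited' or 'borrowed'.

inherited

If inherited, *dovusava would pass through all of Anmolish's changes:
Anmolish: start from *dovusava.
  rule 1 (vowel merger): dovusava → dovosava
  rule 2 (rhotacism): dovosava → dovorava
  rule 3: no change — dovorava
  rule 4: no change — dovorava
  rule 5: no change — dovorava
  ⇒ Anmolish dovorava
If borrowed from Hamiri 'dovusava' after the early changes, it would undergo only the recent ones:
  rule 4 (h-loss): no change (dovusava)
  rule 5 (unconditioned shift): no change (dovusava)
  ⇒ as a loan: dovusava
Anmolish 'dovorava' matches the inherited outcome exactly, so it is an inherited cognate, not a loan.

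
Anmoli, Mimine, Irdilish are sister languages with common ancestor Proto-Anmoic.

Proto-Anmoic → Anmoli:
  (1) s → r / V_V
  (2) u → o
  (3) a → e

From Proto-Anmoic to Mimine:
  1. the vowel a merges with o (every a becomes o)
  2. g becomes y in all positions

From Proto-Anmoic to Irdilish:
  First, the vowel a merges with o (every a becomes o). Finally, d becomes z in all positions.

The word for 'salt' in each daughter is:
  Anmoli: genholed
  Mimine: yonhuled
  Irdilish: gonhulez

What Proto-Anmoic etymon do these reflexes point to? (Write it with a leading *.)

Position 8: Anmoli has d, Mimine has d, Irdilish has z. Anmoli preserves d here (none of its changes turn any other segment into d), so the proto-segment is *d.
Position 5: Anmoli has o, Mimine has u, Irdilish has u. Mimine preserves u here (none of its changes turn any other segment into u), so the proto-segment is *u.
Continuing position by position gives *ganhuled; check it forward:
Anmoli: *ganhuled
  ganhuled (rule 1 does not apply)
  ganhuled → ganholed   [vowel merger]
  ganholed → genholed   [vowel merger]
  giving Anmoli genholed.
Mimine: start from *ganhuled.
  rule 1 (vowel merger): ganhuled → gonhuled
  rule 2 (unconditioned shift): gonhuled → yonhuled
  ⇒ Mimine yonhuled
Irdilish: *ganhuled
  ganhuled → gonhuled   [vowel merger]
  gonhuled → gonhulez   [unconditioned shift]
  giving Irdilish gonhulez.
*ganhuled is the unique common source.

*ganhuled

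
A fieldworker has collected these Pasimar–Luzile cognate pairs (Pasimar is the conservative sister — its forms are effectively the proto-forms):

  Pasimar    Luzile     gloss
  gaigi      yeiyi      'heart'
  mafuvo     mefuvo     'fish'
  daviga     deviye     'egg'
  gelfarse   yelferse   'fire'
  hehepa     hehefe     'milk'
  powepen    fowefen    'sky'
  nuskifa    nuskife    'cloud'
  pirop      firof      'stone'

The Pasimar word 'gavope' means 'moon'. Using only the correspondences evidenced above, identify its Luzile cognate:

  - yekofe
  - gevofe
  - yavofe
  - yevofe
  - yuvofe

yevofe

gaigi ~ yeiyi — Pasimar g corresponds to Luzile y word-initially before a back vowel.
daviga ~ deviye — Pasimar a corresponds to Luzile e after a consonant, before a labial obstruent.
powepen ~ fowefen — Pasimar p corresponds to Luzile f between vowels (before a front vowel).
Applying these to Pasimar 'gavope':
  gavope → yavope   (g→y word-initially before a back vowel)
  yavope → yevope   (a→e after a consonant, before a labial obstruent)
  yevope → yevofe   (p→f between vowels (before a front vowel))
So the Luzile cognate is 'yevofe'.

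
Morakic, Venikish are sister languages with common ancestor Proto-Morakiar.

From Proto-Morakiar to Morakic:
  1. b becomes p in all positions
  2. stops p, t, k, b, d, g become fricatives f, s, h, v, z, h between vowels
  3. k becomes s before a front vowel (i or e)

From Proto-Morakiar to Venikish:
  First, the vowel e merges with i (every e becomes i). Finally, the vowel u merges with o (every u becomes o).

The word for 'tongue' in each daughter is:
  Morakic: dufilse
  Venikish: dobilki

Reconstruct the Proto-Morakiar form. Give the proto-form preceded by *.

*dubilke

Position 2: Morakic has u, Venikish has o. Morakic preserves u here (none of its changes turn any other segment into u), so the proto-segment is *u.
Position 7: Morakic has e, Venikish has i. Morakic preserves e here (none of its changes turn any other segment into e), so the proto-segment is *e.
Continuing position by position gives *dubilke; check it forward:
Morakic: *dubilke
  dubilke → dupilke   [unconditioned shift]
  dupilke → dufilke   [intervocalic lenition]
  dufilke → dufilse   [palatalisation]
  giving Morakic dufilse.
Venikish: *dubilke > dubilki > dobilki  (by vowel merger, vowel merger)
Only *dubilke yields all of Morakic dufilse, Venikish dobilki.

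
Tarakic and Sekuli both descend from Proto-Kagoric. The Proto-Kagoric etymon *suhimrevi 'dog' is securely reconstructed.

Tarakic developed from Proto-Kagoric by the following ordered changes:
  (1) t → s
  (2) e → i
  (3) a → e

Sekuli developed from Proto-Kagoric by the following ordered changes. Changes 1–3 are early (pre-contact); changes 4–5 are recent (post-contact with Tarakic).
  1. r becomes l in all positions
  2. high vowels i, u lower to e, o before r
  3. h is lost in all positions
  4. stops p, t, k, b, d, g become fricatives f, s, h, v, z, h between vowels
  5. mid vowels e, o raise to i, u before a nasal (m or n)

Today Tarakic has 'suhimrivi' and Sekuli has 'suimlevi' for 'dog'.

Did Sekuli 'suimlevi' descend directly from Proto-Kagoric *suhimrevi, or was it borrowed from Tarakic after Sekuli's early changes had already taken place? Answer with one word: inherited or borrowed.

If inherited, *suhimrevi would pass through all of Sekuli's changes:
Sekuli: *suhimrevi > suhimlevi > suimlevi  (by unconditioned shift, h-loss)
If borrowed from Tarakic 'suhimrivi' after the early changes, it would undergo only the recent ones:
  rule 4 (intervocalic lenition): no change (suhimrivi)
  rule 5 (pre-nasal raising): no change (suhimrivi)
  ⇒ as a loan: suhimrivi
Sekuli 'suimlevi' matches the inherited outcome exactly, so it is an inherited cognate, not a loan.

inherited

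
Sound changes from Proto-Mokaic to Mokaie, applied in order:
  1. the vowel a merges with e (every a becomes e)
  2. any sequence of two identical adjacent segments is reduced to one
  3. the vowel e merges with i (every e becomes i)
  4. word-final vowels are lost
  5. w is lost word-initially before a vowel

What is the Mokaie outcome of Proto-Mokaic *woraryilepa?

oriryilip

Mokaie: *woraryilepa
  woraryilepa → woreryilepe   [vowel merger]
  woreryilepe (rule 2 does not apply)
  woreryilepe → woriryilipi   [vowel merger]
  woriryilipi → woriryilip   [apocope]
  woriryilip → oriryilip   [glide loss]
  giving Mokaie oriryilip.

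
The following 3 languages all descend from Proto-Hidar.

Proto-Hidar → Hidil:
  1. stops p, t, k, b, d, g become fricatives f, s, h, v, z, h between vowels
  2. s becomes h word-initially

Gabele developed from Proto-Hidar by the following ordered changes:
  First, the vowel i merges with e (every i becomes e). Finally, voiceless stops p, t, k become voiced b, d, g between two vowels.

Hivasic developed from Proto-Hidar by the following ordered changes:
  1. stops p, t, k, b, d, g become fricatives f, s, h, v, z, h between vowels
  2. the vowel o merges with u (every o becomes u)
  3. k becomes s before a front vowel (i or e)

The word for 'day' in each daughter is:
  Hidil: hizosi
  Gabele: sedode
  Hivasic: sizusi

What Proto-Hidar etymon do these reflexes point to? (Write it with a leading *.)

*sidoti

Position 6: Hidil has i, Gabele has e, Hivasic has i. Hidil preserves i here (none of its changes turn any other segment into i), so the proto-segment is *i.
Position 4: Hidil has o, Gabele has o, Hivasic has u. Hidil preserves o here (none of its changes turn any other segment into o), so the proto-segment is *o.
Position 3: Hidil has z, Gabele has d, Hivasic has z. Taking the neighbouring segments as reconstructed: Hidil z could go back to *d or *z; Gabele d could go back to *t or *d; Hivasic z could go back to *d or *z — the one source consistent with every daughter is *d.
This points to *sidoti. Verify forward in each daughter:
Hidil: *sidoti
  sidoti → sizosi   [intervocalic lenition]
  sizosi → hizosi   [debuccalisation]
  giving Hidil hizosi.
Gabele: start from *sidoti.
  rule 1 (vowel merger): sidoti → sedote
  rule 2 (intervocalic voicing): sedote → sedode
  ⇒ Gabele sedode
Hivasic: *sidoti > sizosi > sizusi  (by intervocalic lenition, vowel merger)
Only *sidoti yields all of Hidil hizosi, Gabele sedode, Hivasic sizusi.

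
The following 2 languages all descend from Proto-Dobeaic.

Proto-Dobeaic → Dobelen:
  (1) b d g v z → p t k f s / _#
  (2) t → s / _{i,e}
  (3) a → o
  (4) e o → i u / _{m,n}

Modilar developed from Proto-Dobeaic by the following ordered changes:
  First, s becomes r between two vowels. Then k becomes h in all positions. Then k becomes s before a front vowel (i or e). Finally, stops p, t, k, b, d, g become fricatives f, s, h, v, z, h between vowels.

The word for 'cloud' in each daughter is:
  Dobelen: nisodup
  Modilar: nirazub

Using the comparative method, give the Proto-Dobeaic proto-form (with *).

*nisadub

Position 3: Dobelen has s, Modilar has r. Taking the neighbouring segments as reconstructed: Dobelen s can only go back to *s; Modilar r could go back to *s or *r — the one source consistent with every daughter is *s.
Position 7: Dobelen has p, Modilar has b. Modilar preserves b here (none of its changes turn any other segment into b), so the proto-segment is *b.
Position 4: Dobelen has o, Modilar has a. Modilar preserves a here (none of its changes turn any other segment into a), so the proto-segment is *a.
Continuing position by position gives *nisadub; check it forward:
Dobelen: *nisadub > nisadup > nisodup  (by final devoicing, vowel merger)
Modilar: start from *nisadub.
  rule 1 (rhotacism): nisadub → niradub
  rule 2: no change — niradub
  rule 3: no change — niradub
  rule 4 (intervocalic lenition): niradub → nirazub
  ⇒ Modilar nirazub
Only *nisadub yields all of Dobelen nisodup, Modilar nirazub.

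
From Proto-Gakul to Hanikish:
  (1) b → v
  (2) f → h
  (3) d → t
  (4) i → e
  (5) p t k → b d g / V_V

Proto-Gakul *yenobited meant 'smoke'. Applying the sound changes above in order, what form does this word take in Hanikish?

Hanikish: *yenobited > yenovited > yenovitet > yenovetet > yenovedet  (by unconditioned shift, unconditioned shift, vowel merger, intervocalic voicing)

yenovedet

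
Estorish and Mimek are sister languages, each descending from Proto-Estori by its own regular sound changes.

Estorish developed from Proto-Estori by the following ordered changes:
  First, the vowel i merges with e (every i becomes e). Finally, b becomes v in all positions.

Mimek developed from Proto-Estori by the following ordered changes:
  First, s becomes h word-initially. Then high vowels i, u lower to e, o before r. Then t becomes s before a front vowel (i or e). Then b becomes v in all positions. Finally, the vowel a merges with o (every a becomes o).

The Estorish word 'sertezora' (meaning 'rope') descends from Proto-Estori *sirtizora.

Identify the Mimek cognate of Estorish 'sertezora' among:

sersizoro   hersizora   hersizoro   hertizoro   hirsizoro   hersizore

hersizoro

Mimek: start from *sirtizora.
  rule 1 (debuccalisation): sirtizora → hirtizora
  rule 2 (pre-rhotic lowering): hirtizora → hertizora
  rule 3 (palatalisation): hertizora → hersizora
  rule 4: no change — hersizora
  rule 5 (vowel merger): hersizora → hersizoro
  ⇒ Mimek hersizoro
The other candidates each miss or misapply at least one Mimek change.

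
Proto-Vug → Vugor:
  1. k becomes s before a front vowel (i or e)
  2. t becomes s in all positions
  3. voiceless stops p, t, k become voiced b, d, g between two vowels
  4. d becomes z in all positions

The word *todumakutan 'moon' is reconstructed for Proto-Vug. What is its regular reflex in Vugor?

sozumagusan

Vugor: *todumakutan > sodumakusan > sodumagusan > sozumagusan  (by unconditioned shift, intervocalic voicing, unconditioned shift)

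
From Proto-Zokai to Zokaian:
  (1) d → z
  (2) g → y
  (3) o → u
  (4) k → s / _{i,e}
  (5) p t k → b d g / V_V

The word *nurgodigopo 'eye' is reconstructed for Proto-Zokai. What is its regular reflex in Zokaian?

Zokaian: *nurgodigopo
  nurgodigopo → nurgozigopo   [unconditioned shift]
  nurgozigopo → nuryoziyopo   [unconditioned shift]
  nuryoziyopo → nuryuziyupu   [vowel merger]
  nuryuziyupu (rule 4 does not apply)
  nuryuziyupu → nuryuziyubu   [intervocalic voicing]
  giving Zokaian nuryuziyubu.

nuryuziyubu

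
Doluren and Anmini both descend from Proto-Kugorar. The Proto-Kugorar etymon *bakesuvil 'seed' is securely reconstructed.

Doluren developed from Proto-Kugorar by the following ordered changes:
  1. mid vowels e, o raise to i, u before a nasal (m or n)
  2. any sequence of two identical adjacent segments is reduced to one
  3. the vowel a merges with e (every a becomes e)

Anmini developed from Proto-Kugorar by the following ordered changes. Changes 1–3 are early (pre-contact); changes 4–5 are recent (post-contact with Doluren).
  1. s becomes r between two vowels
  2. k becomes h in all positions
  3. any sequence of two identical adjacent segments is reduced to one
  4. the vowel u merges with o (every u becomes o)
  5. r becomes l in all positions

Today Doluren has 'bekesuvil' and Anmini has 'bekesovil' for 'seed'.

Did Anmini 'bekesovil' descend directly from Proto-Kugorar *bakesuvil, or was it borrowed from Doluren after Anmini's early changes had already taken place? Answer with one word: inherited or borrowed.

borrowed

If inherited, *bakesuvil would pass through all of Anmini's changes:
Anmini: *bakesuvil > bakeruvil > baheruvil > baherovil > bahelovil  (by rhotacism, unconditioned shift, vowel merger, unconditioned shift)
If borrowed from Doluren 'bekesuvil' after the early changes, it would undergo only the recent ones:
  rule 4 (vowel merger): bekesuvil → bekesovil
  rule 5 (unconditioned shift): no change (bekesovil)
  ⇒ as a loan: bekesovil
Anmini 'bekesovil' matches the loan outcome 'bekesovil', not the inherited 'bahelovil' — it skipped the early Anmini changes, so it was borrowed from Doluren.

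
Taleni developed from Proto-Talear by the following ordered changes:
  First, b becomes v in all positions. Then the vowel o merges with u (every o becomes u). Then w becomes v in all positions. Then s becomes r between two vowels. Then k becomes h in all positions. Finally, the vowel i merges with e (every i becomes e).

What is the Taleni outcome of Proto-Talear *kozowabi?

Taleni: start from *kozowabi.
  rule 1 (unconditioned shift): kozowabi → kozowavi
  rule 2 (vowel merger): kozowavi → kuzuwavi
  rule 3 (unconditioned shift): kuzuwavi → kuzuvavi
  rule 4: no change — kuzuvavi
  rule 5 (unconditioned shift): kuzuvavi → huzuvavi
  rule 6 (vowel merger): huzuvavi → huzuvave
  ⇒ Taleni huzuvave

huzuvave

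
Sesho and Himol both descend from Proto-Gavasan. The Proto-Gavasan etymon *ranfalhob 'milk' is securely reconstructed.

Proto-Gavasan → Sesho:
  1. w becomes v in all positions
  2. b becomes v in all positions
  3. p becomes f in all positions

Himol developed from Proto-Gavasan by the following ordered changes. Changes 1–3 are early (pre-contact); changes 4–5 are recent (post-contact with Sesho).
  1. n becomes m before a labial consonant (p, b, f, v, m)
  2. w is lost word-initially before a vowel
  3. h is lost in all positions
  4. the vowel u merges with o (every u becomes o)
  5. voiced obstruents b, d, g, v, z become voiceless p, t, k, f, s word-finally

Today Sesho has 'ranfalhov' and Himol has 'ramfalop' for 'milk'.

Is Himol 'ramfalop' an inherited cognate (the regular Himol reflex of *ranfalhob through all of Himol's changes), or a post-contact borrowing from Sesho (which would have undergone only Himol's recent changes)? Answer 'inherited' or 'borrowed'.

inherited

If inherited, *ranfalhob would pass through all of Himol's changes:
Himol: start from *ranfalhob.
  rule 1 (nasal place assimilation): ranfalhob → ramfalhob
  rule 2: no change — ramfalhob
  rule 3 (h-loss): ramfalhob → ramfalob
  rule 4: no change — ramfalob
  rule 5 (final devoicing): ramfalob → ramfalop
  ⇒ Himol ramfalop
If borrowed from Sesho 'ranfalhov' after the early changes, it would undergo only the recent ones:
  rule 4 (vowel merger): no change (ranfalhov)
  rule 5 (final devoicing): ranfalhov → ranfalhof
  ⇒ as a loan: ranfalhof
Himol 'ramfalop' matches the inherited outcome exactly, so it is an inherited cognate, not a loan.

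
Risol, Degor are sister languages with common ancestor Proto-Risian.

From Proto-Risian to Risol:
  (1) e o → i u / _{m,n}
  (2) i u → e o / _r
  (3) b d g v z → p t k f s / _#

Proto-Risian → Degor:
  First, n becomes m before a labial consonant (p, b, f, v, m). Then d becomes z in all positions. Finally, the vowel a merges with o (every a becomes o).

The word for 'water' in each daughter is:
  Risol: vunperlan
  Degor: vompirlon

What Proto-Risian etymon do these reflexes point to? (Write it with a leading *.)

Position 5: Risol has e, Degor has i. Degor preserves i here (none of its changes turn any other segment into i), so the proto-segment is *i.
Position 2: Risol has u, Degor has o. Taking the neighbouring segments as reconstructed: Risol u could go back to *o or *u; Degor o could go back to *a or *o — the one source consistent with every daughter is *o.
Position 8: Risol has a, Degor has o. Risol preserves a here (none of its changes turn any other segment into a), so the proto-segment is *a.
Verify the candidate proto-form against each daughter:
Risol: start from *vonpirlan.
  rule 1 (pre-nasal raising): vonpirlan → vunpirlan
  rule 2 (pre-rhotic lowering): vunpirlan → vunperlan
  rule 3: no change — vunperlan
  ⇒ Risol vunperlan
Degor: *vonpirlan
  vonpirlan → vompirlan   [nasal place assimilation]
  vompirlan (rule 2 does not apply)
  vompirlan → vompirlon   [vowel merger]
  giving Degor vompirlon.
Only *vonpirlan yields all of Risol vunperlan, Degor vompirlon.

*vonpirlan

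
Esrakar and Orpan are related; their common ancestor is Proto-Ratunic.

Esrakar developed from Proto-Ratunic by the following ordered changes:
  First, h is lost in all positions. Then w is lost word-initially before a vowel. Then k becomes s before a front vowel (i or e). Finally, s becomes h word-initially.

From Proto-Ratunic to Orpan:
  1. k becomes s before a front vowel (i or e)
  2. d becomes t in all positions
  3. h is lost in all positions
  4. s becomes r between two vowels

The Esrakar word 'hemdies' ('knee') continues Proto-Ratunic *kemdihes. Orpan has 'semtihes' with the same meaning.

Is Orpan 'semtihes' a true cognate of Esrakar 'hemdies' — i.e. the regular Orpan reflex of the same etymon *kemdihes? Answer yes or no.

no

Derive the expected Orpan reflex of *kemdihes:
Orpan: *kemdihes > semdihes > semtihes > semties  (by palatalisation, unconditioned shift, h-loss)
The regular Orpan reflex would be 'semties', but the attested form is 'semtihes'. The correspondence is irregular, so they are not cognates (the Orpan form has a different source).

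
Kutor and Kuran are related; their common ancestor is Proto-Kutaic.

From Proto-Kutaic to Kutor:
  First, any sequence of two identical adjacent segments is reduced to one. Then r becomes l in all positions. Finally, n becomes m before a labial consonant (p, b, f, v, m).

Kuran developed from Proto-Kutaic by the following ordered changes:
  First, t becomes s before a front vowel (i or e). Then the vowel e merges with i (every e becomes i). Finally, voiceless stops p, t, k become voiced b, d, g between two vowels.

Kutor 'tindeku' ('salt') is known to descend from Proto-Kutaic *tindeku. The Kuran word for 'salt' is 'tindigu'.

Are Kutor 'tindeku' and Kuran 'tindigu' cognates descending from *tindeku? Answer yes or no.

Derive the expected Kuran reflex of *tindeku:
Kuran: start from *tindeku.
  rule 1 (palatalisation): tindeku → sindeku
  rule 2 (vowel merger): sindeku → sindiku
  rule 3 (intervocalic voicing): sindiku → sindigu
  ⇒ Kuran sindigu
The regular Kuran reflex would be 'sindigu', but the attested form is 'tindigu'. The correspondence is irregular, so they are not cognates (the Kuran form has a different source).

no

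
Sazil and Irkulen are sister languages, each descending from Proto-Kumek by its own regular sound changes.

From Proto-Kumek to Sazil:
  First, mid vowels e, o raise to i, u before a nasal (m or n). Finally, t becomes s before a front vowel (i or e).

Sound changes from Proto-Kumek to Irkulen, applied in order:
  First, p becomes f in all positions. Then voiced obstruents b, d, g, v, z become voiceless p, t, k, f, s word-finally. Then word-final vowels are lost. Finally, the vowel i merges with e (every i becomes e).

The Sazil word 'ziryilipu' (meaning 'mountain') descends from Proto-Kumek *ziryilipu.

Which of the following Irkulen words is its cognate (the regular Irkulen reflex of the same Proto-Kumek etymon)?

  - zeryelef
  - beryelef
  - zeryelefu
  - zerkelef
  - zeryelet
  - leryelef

Irkulen: *ziryilipu > ziryilifu > ziryilif > zeryelef  (by unconditioned shift, apocope, vowel merger)
The other candidates each miss or misapply at least one Irkulen change.

zeryelef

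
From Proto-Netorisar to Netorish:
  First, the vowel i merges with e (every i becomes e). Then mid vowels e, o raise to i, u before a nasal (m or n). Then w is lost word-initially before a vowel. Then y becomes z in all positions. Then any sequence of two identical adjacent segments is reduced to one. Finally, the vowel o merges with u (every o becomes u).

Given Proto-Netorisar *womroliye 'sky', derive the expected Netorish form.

umruleze

Netorish: *womroliye > womroleye > wumroleye > umroleye > umroleze > umruleze  (by vowel merger, pre-nasal raising, glide loss, unconditioned shift, vowel merger)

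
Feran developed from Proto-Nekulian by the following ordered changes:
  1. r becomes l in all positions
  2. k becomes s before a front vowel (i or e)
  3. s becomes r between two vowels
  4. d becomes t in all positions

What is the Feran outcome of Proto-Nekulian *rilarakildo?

lilalarilto

Feran: *rilarakildo
  rilarakildo → lilalakildo   [unconditioned shift]
  lilalakildo → lilalasildo   [palatalisation]
  lilalasildo → lilalarildo   [rhotacism]
  lilalarildo → lilalarilto   [unconditioned shift]
  giving Feran lilalarilto.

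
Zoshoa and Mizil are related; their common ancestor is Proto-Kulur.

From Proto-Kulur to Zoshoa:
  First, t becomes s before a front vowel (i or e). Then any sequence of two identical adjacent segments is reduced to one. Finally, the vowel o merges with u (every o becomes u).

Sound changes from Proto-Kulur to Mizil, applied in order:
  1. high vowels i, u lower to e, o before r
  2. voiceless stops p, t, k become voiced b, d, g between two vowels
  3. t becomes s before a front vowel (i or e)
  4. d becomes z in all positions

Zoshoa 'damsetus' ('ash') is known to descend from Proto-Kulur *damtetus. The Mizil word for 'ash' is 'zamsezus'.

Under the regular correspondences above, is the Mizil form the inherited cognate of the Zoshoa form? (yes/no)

yes

Derive the expected Mizil reflex of *damtetus:
Mizil: *damtetus
  damtetus (rule 1 does not apply)
  damtetus → damtedus   [intervocalic voicing]
  damtedus → damsedus   [palatalisation]
  damsedus → zamsezus   [unconditioned shift]
  giving Mizil zamsezus.
Mizil 'zamsezus' matches the regular reflex exactly, so the pair is cognate.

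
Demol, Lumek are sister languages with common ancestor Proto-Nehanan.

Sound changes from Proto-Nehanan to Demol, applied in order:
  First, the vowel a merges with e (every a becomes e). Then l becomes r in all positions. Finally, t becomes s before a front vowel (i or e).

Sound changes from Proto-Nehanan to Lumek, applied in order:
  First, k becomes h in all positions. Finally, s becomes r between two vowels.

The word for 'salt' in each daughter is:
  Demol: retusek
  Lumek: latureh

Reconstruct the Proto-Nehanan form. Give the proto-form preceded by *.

Position 5: Demol has s, Lumek has r. Taking the neighbouring segments as reconstructed: Demol s could go back to *t or *s; Lumek r could go back to *s or *r — the one source consistent with every daughter is *s.
Position 2: Demol has e, Lumek has a. Lumek preserves a here (none of its changes turn any other segment into a), so the proto-segment is *a.
This points to *latusek. Verify forward in each daughter:
Demol: start from *latusek.
  rule 1 (vowel merger): latusek → letusek
  rule 2 (unconditioned shift): letusek → retusek
  rule 3: no change — retusek
  ⇒ Demol retusek
Lumek: start from *latusek.
  rule 1 (unconditioned shift): latusek → latuseh
  rule 2 (rhotacism): latuseh → latureh
  ⇒ Lumek latureh
*latusek is the unique common source.

*latusek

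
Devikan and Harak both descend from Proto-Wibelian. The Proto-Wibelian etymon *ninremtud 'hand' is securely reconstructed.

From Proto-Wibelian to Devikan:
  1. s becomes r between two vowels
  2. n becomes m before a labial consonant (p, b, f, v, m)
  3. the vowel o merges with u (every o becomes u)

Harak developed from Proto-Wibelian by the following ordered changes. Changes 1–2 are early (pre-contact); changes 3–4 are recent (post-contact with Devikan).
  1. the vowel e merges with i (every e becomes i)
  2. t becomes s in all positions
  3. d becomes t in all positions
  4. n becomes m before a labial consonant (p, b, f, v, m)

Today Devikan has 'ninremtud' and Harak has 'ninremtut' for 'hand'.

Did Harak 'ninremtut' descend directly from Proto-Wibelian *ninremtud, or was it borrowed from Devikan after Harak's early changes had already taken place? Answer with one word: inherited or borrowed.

If inherited, *ninremtud would pass through all of Harak's changes:
Harak: *ninremtud
  ninremtud → ninrimtud   [vowel merger]
  ninrimtud → ninrimsud   [unconditioned shift]
  ninrimsud → ninrimsut   [unconditioned shift]
  ninrimsut (rule 4 does not apply)
  giving Harak ninrimsut.
If borrowed from Devikan 'ninremtud' after the early changes, it would undergo only the recent ones:
  rule 3 (unconditioned shift): ninremtud → ninremtut
  rule 4 (nasal place assimilation): no change (ninremtut)
  ⇒ as a loan: ninremtut
Harak 'ninremtut' matches the loan outcome 'ninremtut', not the inherited 'ninrimsut' — it skipped the early Harak changes, so it was borrowed from Devikan.

borrowed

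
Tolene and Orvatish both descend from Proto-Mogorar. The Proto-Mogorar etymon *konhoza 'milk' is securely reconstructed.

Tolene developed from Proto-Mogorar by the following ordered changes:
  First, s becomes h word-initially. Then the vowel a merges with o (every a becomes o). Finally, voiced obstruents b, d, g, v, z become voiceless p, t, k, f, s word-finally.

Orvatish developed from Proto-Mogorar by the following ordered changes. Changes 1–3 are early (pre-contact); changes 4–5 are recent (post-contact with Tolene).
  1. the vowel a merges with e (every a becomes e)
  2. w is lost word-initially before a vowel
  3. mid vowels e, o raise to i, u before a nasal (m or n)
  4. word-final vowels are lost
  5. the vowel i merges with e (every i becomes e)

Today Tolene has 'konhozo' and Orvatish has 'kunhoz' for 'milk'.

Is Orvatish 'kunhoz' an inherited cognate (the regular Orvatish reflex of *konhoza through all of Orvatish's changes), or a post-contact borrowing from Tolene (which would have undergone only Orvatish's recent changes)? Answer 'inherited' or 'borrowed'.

inherited

If inherited, *konhoza would pass through all of Orvatish's changes:
Orvatish: start from *konhoza.
  rule 1 (vowel merger): konhoza → konhoze
  rule 2: no change — konhoze
  rule 3 (pre-nasal raising): konhoze → kunhoze
  rule 4 (apocope): kunhoze → kunhoz
  rule 5: no change — kunhoz
  ⇒ Orvatish kunhoz
If borrowed from Tolene 'konhozo' after the early changes, it would undergo only the recent ones:
  rule 4 (apocope): konhozo → konhoz
  rule 5 (vowel merger): no change (konhoz)
  ⇒ as a loan: konhoz
Orvatish 'kunhoz' matches the inherited outcome exactly, so it is an inherited cognate, not a loan.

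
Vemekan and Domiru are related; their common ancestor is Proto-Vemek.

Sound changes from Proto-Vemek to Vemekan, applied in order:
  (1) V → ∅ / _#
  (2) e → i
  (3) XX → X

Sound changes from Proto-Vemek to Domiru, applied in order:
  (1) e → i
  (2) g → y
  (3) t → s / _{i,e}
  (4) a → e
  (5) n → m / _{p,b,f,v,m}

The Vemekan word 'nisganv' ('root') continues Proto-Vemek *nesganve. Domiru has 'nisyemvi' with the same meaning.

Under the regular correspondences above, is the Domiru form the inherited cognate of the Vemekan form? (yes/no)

Derive the expected Domiru reflex of *nesganve:
Domiru: *nesganve
  nesganve → nisganvi   [vowel merger]
  nisganvi → nisyanvi   [unconditioned shift]
  nisyanvi (rule 3 does not apply)
  nisyanvi → nisyenvi   [vowel merger]
  nisyenvi → nisyemvi   [nasal place assimilation]
  giving Domiru nisyemvi.
Domiru 'nisyemvi' matches the regular reflex exactly, so the pair is cognate.

yes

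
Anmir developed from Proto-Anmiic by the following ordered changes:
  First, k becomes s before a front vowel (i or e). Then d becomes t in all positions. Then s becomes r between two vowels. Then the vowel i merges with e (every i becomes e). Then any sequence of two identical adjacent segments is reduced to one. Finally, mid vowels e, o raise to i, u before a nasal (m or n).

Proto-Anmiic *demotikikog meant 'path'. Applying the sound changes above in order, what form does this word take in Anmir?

timoterekog

Anmir: *demotikikog
  demotikikog → demotisikog   [palatalisation]
  demotisikog → temotisikog   [unconditioned shift]
  temotisikog → temotirikog   [rhotacism]
  temotirikog → temoterekog   [vowel merger]
  temoterekog (rule 5 does not apply)
  temoterekog → timoterekog   [pre-nasal raising]
  giving Anmir timoterekog.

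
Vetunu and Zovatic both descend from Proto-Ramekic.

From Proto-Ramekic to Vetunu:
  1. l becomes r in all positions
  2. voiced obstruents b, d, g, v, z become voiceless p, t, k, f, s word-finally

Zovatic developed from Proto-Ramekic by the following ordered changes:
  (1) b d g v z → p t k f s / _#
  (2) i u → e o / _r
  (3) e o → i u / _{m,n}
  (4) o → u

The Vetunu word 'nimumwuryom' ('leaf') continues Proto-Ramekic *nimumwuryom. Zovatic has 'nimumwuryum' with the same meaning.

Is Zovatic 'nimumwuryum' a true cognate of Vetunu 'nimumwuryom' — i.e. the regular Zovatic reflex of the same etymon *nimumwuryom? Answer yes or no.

yes

Derive the expected Zovatic reflex of *nimumwuryom:
Zovatic: start from *nimumwuryom.
  rule 1: no change — nimumwuryom
  rule 2 (pre-rhotic lowering): nimumwuryom → nimumworyom
  rule 3 (pre-nasal raising): nimumworyom → nimumworyum
  rule 4 (vowel merger): nimumworyum → nimumwuryum
  ⇒ Zovatic nimumwuryum
Zovatic 'nimumwuryum' matches the regular reflex exactly, so the pair is cognate.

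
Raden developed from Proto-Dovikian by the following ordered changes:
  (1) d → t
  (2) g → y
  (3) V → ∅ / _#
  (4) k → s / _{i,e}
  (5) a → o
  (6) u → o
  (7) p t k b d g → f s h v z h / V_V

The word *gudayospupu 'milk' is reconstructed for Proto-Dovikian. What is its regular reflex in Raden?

Raden: *gudayospupu > gutayospupu > yutayospupu > yutayospup > yutoyospup > yotoyospop > yosoyospop  (by unconditioned shift, unconditioned shift, apocope, vowel merger, vowel merger, intervocalic lenition)

yosoyospop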